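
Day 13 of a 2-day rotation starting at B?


Shift B

Shifts: A, B
Start: B (index 1)
Day 13: (1 + 13 - 1) mod 2
= 13 mod 2
= 1
Index 1 → shift B


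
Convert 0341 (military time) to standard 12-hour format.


3:41 AM

Hour: 3
3 < 12 → AM


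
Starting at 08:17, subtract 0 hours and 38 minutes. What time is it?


Start: 497 minutes from midnight
Subtract: 38 minutes
Remaining: 497 - 38 = 459
Hours: 7, Minutes: 39

07:39


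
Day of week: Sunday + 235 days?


Start: Sunday (index 6)
(6 + 235) mod 7
= 241 mod 7
= 3
Index 3 → Thursday

Thursday


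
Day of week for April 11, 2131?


Zeller's congruence:
q=11, m=4, k=31, j=21
h = (11 + ⌊13×5/5⌋ + 31 + ⌊31/4⌋ + ⌊21/4⌋ - 2×21) mod 7
= (11 + 13 + 31 + 7 + 5 - 42) mod 7
= 25 mod 7 = 4
h=4 → Wednesday

Wednesday


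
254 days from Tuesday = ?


Start: Tuesday (index 1)
(1 + 254) mod 7
= 255 mod 7
= 3
Index 3 → Thursday

Thursday


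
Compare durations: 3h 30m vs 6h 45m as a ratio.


Duration 1: 210 minutes
Duration 2: 405 minutes
Ratio = 210:405
GCD = 15
Simplified = 14:27
As a decimal: 14/27 ≈ 0.52

14:27 (0.52)


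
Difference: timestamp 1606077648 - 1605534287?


543361 seconds (150.9 hours / 6.29 days)

Difference = 1606077648 - 1605534287 = 543361 seconds
In hours: 543361 / 3600 ≈ 150.9
In days: 543361 / 86400 ≈ 6.29


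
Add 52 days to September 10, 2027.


Start: September 10, 2027
Add 52 days
September 10 → October 1: 30 - 10 + 1 = 21 days (52 - 21 = 31 left)
October 1 → November 1: 31 - 1 + 1 = 31 days (31 - 31 = 0 left)
Land exactly on November 1, 2027

November 1, 2027


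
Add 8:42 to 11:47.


Start: 707 minutes from midnight
Add: 522 minutes
Total: 1229 minutes
Hours: 1229 ÷ 60 = 20 remainder 29

20:29


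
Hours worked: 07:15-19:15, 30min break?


11h 30m (690 minutes)

Total time = (19×60+15) - (7×60+15)
= 1155 - 435 = 720 min
Minus break: 720 - 30 = 690 min
= 11h 30m


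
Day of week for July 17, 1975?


Zeller's congruence:
q=17, m=7, k=75, j=19
h = (17 + ⌊13×8/5⌋ + 75 + ⌊75/4⌋ + ⌊19/4⌋ - 2×19) mod 7
= (17 + 20 + 75 + 18 + 4 - 38) mod 7
= 96 mod 7 = 5
h=5 → Thursday

Thursday


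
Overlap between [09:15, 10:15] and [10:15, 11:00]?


0 minutes

Meeting A: 555-615 (in minutes from midnight)
Meeting B: 615-660
Overlap start = max(555, 615) = 615
Overlap end = min(615, 660) = 615
Overlap = max(0, 615 - 615) = 0 min


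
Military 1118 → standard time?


Hour: 11
11 < 12 → AM

11:18 AM


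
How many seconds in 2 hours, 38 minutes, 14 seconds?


Hours: 2 × 3600 = 7200
Minutes: 38 × 60 = 2280
Seconds: 14
Total = 7200 + 2280 + 14 = 9494

9494 seconds


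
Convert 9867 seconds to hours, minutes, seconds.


Hours: 9867 ÷ 3600 = 2 remainder 2667
Minutes: 2667 ÷ 60 = 44 remainder 27
Seconds: 27

2h 44m 27s


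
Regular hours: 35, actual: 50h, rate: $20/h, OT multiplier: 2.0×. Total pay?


Regular: 35h × $20 = $700.00
Overtime: 50 - 35 = 15h
OT pay: 15h × $20 × 2.0 = $600.00
Total = $700.00 + $600.00 = $1300.00

$1300.00


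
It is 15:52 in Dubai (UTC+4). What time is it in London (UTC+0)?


11:52

Time difference = UTC+0 - UTC+4 = -4 hours
New hour = (15 -4) mod 24
= 11 mod 24 = 11
Minutes unchanged → 11:52


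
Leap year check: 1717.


Rules: divisible by 4 AND (not by 100 OR by 400)
1717 ÷ 4 = 429 remainder 1 → not divisible by 4
Not divisible by 4 → not a leap year

No


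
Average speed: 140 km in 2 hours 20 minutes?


Distance: 140 km
Time: 2h 20m = 140 min = 140/60 = 7/3 hours
Speed = 140 ÷ (7/3) = 140 × 3 / 7 = 420/7 = 60.0 km/h

60.0 km/h


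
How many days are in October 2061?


Month: October (month 10)
October has 31 days

31 days


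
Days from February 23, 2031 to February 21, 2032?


From February 23, 2031 to February 21, 2032
Rest of February 2031: 28 - 23 = 5
Full months: March 31, April 30, May 31, June 30, July 31, August 31, September 30, October 31, November 30, December 31, January 31
Days into February 2032: 21
Total = 5 + 31 + 30 + 31 + 30 + 31 + 31 + 30 + 31 + 30 + 31 + 31 + 21 = 363 days

363 days


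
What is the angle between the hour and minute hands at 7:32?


Hour hand = 7×30 + 32×0.5 = 226.0°
Minute hand = 32×6 = 192°
Difference = |226.0 - 192| = 34.0°

34.0°


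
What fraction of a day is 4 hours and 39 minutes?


Total minutes: 4×60 + 39 = 279
Day = 24×60 = 1440 minutes
Fraction = 279/1440 ≈ 0.1938
As a percentage: 279/1440 × 100 ≈ 19.38%

0.1938 (19.38%)


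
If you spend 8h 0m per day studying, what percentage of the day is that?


33.3%

Time: 480 minutes
Day: 1440 minutes
Percentage = (480/1440) × 100 ≈ 33.3%


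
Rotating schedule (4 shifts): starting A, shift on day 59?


Shift C

Shifts: A, B, C, D
Start: A (index 0)
Day 59: (0 + 59 - 1) mod 4
= 58 mod 4
= 2
Index 2 → shift C


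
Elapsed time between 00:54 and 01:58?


End time in minutes: 1×60 + 58 = 118
Start time in minutes: 0×60 + 54 = 54
Difference = 118 - 54 = 64 minutes
= 1 hours 4 minutes

1h 4m


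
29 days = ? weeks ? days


Weeks: 29 ÷ 7 = 4 remainder 1

4 weeks 1 days


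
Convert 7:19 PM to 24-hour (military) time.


19:19

Input: 7:19 PM
PM: 7 + 12 = 19


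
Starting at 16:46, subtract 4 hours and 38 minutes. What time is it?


12:08

Start: 1006 minutes from midnight
Subtract: 278 minutes
Remaining: 1006 - 278 = 728
Hours: 12, Minutes: 8


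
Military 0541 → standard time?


Hour: 5
5 < 12 → AM

5:41 AM


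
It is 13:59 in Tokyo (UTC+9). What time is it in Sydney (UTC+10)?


Time difference = UTC+10 - UTC+9 = +1 hours
New hour = (13 + 1) mod 24
= 14 mod 24 = 14
Minutes unchanged → 14:59

14:59


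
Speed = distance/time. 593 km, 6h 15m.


94.9 km/h

Distance: 593 km
Time: 6h 15m = 375 min = 375/60 = 25/4 hours
Speed = 593 ÷ (25/4) = 593 × 4 / 25 = 2372/25 ≈ 94.9 km/h


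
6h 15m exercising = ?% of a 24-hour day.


26.0%

Time: 375 minutes
Day: 1440 minutes
Percentage = (375/1440) × 100 ≈ 26.0%


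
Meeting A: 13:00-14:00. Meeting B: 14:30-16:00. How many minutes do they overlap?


Meeting A: 780-840 (in minutes from midnight)
Meeting B: 870-960
Overlap start = max(780, 870) = 870
Overlap end = min(840, 960) = 840
Overlap = max(0, 840 - 870) = 0 min

0 minutes


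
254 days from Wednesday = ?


Friday

Start: Wednesday (index 2)
(2 + 254) mod 7
= 256 mod 7
= 4
Index 4 → Friday


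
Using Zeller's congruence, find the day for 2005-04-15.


Friday

Zeller's congruence:
q=15, m=4, k=5, j=20
h = (15 + ⌊13×5/5⌋ + 5 + ⌊5/4⌋ + ⌊20/4⌋ - 2×20) mod 7
= (15 + 13 + 5 + 1 + 5 - 40) mod 7
= -1 mod 7 = 6
h=6 → Friday


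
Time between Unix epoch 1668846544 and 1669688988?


842444 seconds (234.0 hours / 9.75 days)

Difference = 1669688988 - 1668846544 = 842444 seconds
In hours: 842444 / 3600 ≈ 234.0
In days: 842444 / 86400 ≈ 9.75


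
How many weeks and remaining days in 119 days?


Weeks: 119 ÷ 7 = 17 remainder 0

17 weeks 0 days


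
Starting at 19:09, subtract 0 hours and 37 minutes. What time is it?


Start: 1149 minutes from midnight
Subtract: 37 minutes
Remaining: 1149 - 37 = 1112
Hours: 18, Minutes: 32

18:32


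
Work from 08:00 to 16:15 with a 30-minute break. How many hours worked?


7h 45m (465 minutes)

Total time = (16×60+15) - (8×60+0)
= 975 - 480 = 495 min
Minus break: 495 - 30 = 465 min
= 7h 45m


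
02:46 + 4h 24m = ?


07:10

Start: 166 minutes from midnight
Add: 264 minutes
Total: 430 minutes
Hours: 430 ÷ 60 = 7 remainder 10


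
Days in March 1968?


31 days

Month: March (month 3)
March has 31 days


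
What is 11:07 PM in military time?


Input: 11:07 PM
PM: 11 + 12 = 23

23:07


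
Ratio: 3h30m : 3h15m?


14:13 (1.08)

Duration 1: 210 minutes
Duration 2: 195 minutes
Ratio = 210:195
GCD = 15
Simplified = 14:13
As a decimal: 14/13 ≈ 1.08


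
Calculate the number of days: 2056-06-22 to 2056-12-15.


From June 22, 2056 to December 15, 2056
Rest of June 2056: 30 - 22 = 8
Full months: July 31, August 31, September 30, October 31, November 30
Days into December 2056: 15
Total = 8 + 31 + 31 + 30 + 31 + 30 + 15 = 176 days

176 days


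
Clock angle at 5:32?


Hour hand = 5×30 + 32×0.5 = 166.0°
Minute hand = 32×6 = 192°
Difference = |166.0 - 192| = 26.0°

26.0°


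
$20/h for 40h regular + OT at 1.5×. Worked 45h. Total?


$950.00

Regular: 40h × $20 = $800.00
Overtime: 45 - 40 = 5h
OT pay: 5h × $20 × 1.5 = $150.00
Total = $800.00 + $150.00 = $950.00


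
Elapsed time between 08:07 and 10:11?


End time in minutes: 10×60 + 11 = 611
Start time in minutes: 8×60 + 7 = 487
Difference = 611 - 487 = 124 minutes
= 2 hours 4 minutes

2h 4m


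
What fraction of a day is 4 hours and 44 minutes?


0.1972 (19.72%)

Total minutes: 4×60 + 44 = 284
Day = 24×60 = 1440 minutes
Fraction = 284/1440 ≈ 0.1972
As a percentage: 284/1440 × 100 ≈ 19.72%


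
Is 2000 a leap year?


Yes

Rules: divisible by 4 AND (not by 100 OR by 400)
2000 ÷ 4 = 500 exactly → divisible by 4
2000 ÷ 100 = 20 exactly → divisible by 100
2000 ÷ 400 = 5 exactly → divisible by 400
Divisible by 400 → leap year


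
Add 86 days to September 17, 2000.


Start: September 17, 2000
Add 86 days
September 17 → October 1: 30 - 17 + 1 = 14 days (86 - 14 = 72 left)
October 1 → November 1: 31 - 1 + 1 = 31 days (72 - 31 = 41 left)
November 1 → December 1: 30 - 1 + 1 = 30 days (41 - 30 = 11 left)
December 1 + 11 = December 12, 2000

December 12, 2000


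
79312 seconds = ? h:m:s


Hours: 79312 ÷ 3600 = 22 remainder 112
Minutes: 112 ÷ 60 = 1 remainder 52
Seconds: 52

22h 1m 52s


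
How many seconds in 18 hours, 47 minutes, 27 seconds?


Hours: 18 × 3600 = 64800
Minutes: 47 × 60 = 2820
Seconds: 27
Total = 64800 + 2820 + 27 = 67647

67647 seconds


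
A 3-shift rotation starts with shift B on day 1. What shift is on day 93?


Shift A

Shifts: A, B, C
Start: B (index 1)
Day 93: (1 + 93 - 1) mod 3
= 93 mod 3
= 0
Index 0 → shift A


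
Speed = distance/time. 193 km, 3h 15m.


Distance: 193 km
Time: 3h 15m = 195 min = 195/60 = 13/4 hours
Speed = 193 ÷ (13/4) = 193 × 4 / 13 = 772/13 ≈ 59.4 km/h

59.4 km/h


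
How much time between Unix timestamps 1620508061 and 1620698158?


190097 seconds (52.8 hours / 2.20 days)

Difference = 1620698158 - 1620508061 = 190097 seconds
In hours: 190097 / 3600 ≈ 52.8
In days: 190097 / 86400 ≈ 2.20


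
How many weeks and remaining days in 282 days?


Weeks: 282 ÷ 7 = 40 remainder 2

40 weeks 2 days


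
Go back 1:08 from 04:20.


03:12

Start: 260 minutes from midnight
Subtract: 68 minutes
Remaining: 260 - 68 = 192
Hours: 3, Minutes: 12


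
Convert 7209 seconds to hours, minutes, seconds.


2h 0m 9s

Hours: 7209 ÷ 3600 = 2 remainder 9
Minutes: 9 ÷ 60 = 0 remainder 9
Seconds: 9


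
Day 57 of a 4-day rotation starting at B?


Shifts: A, B, C, D
Start: B (index 1)
Day 57: (1 + 57 - 1) mod 4
= 57 mod 4
= 1
Index 1 → shift B

Shift B


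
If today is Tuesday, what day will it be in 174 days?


Start: Tuesday (index 1)
(1 + 174) mod 7
= 175 mod 7
= 0
Index 0 → Monday

Monday


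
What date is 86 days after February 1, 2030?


April 28, 2030

Start: February 1, 2030
Add 86 days
February 1 → March 1: 28 - 1 + 1 = 28 days (86 - 28 = 58 left)
March 1 → April 1: 31 - 1 + 1 = 31 days (58 - 31 = 27 left)
April 1 + 27 = April 28, 2030


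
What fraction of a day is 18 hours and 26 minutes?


Total minutes: 18×60 + 26 = 1106
Day = 24×60 = 1440 minutes
Fraction = 1106/1440 ≈ 0.7681
As a percentage: 1106/1440 × 100 ≈ 76.81%

0.7681 (76.81%)


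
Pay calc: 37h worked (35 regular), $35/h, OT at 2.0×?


Regular: 35h × $35 = $1225.00
Overtime: 37 - 35 = 2h
OT pay: 2h × $35 × 2.0 = $140.00
Total = $1225.00 + $140.00 = $1365.00

$1365.00


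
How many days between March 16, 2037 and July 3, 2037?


From March 16, 2037 to July 3, 2037
Rest of March 2037: 31 - 16 = 15
Full months: April 30, May 31, June 30
Days into July 2037: 3
Total = 15 + 30 + 31 + 30 + 3 = 109 days

109 days


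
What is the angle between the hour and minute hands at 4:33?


61.5°

Hour hand = 4×30 + 33×0.5 = 136.5°
Minute hand = 33×6 = 198°
Difference = |136.5 - 198| = 61.5°


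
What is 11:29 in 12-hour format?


11:29 AM

Hour: 11
11 < 12 → AM


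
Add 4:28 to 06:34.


Start: 394 minutes from midnight
Add: 268 minutes
Total: 662 minutes
Hours: 662 ÷ 60 = 11 remainder 2

11:02


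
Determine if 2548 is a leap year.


Yes

Rules: divisible by 4 AND (not by 100 OR by 400)
2548 ÷ 4 = 637 exactly → divisible by 4
2548 ÷ 100 = 25 remainder 48 → not divisible by 100
Divisible by 4 but not by 100 → leap year


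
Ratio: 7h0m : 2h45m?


28:11 (2.55)

Duration 1: 420 minutes
Duration 2: 165 minutes
Ratio = 420:165
GCD = 15
Simplified = 28:11
As a decimal: 28/11 ≈ 2.55


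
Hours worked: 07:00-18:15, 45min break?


10h 30m (630 minutes)

Total time = (18×60+15) - (7×60+0)
= 1095 - 420 = 675 min
Minus break: 675 - 45 = 630 min
= 10h 30m


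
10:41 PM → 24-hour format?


Input: 10:41 PM
PM: 10 + 12 = 22

22:41


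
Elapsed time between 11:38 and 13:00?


1h 22m

End time in minutes: 13×60 + 0 = 780
Start time in minutes: 11×60 + 38 = 698
Difference = 780 - 698 = 82 minutes
= 1 hours 22 minutes


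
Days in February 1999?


28 days

Month: February (month 2)
February: 28 or 29 (leap year)
1999 leap year? No


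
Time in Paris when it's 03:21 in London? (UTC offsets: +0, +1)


Time difference = UTC+1 - UTC+0 = +1 hours
New hour = (3 + 1) mod 24
= 4 mod 24 = 4
Minutes unchanged → 04:21

04:21


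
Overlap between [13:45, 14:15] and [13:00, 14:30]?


30 minutes

Meeting A: 825-855 (in minutes from midnight)
Meeting B: 780-870
Overlap start = max(825, 780) = 825
Overlap end = min(855, 870) = 855
Overlap = max(0, 855 - 825) = 30 min


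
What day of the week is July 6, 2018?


Friday

Zeller's congruence:
q=6, m=7, k=18, j=20
h = (6 + ⌊13×8/5⌋ + 18 + ⌊18/4⌋ + ⌊20/4⌋ - 2×20) mod 7
= (6 + 20 + 18 + 4 + 5 - 40) mod 7
= 13 mod 7 = 6
h=6 → Friday


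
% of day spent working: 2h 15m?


Time: 135 minutes
Day: 1440 minutes
Percentage = (135/1440) × 100 ≈ 9.4%

9.4%


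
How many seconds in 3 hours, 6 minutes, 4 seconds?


Hours: 3 × 3600 = 10800
Minutes: 6 × 60 = 360
Seconds: 4
Total = 10800 + 360 + 4 = 11164

11164 seconds


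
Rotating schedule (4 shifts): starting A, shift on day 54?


Shift B

Shifts: A, B, C, D
Start: A (index 0)
Day 54: (0 + 54 - 1) mod 4
= 53 mod 4
= 1
Index 1 → shift B


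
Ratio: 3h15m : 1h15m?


13:5 (2.60)

Duration 1: 195 minutes
Duration 2: 75 minutes
Ratio = 195:75
GCD = 15
Simplified = 13:5
As a decimal: 13/5 = 2.60


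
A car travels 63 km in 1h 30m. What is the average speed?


Distance: 63 km
Time: 1h 30m = 90 min = 90/60 = 3/2 hours
Speed = 63 ÷ (3/2) = 63 × 2 / 3 = 126/3 = 42.0 km/h

42.0 km/h


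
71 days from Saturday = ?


Start: Saturday (index 5)
(5 + 71) mod 7
= 76 mod 7
= 6
Index 6 → Sunday

Sunday


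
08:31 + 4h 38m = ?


Start: 511 minutes from midnight
Add: 278 minutes
Total: 789 minutes
Hours: 789 ÷ 60 = 13 remainder 9

13:09


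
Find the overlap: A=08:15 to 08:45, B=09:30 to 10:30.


0 minutes

Meeting A: 495-525 (in minutes from midnight)
Meeting B: 570-630
Overlap start = max(495, 570) = 570
Overlap end = min(525, 630) = 525
Overlap = max(0, 525 - 570) = 0 min


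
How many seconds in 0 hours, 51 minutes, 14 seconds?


Hours: 0 × 3600 = 0
Minutes: 51 × 60 = 3060
Seconds: 14
Total = 0 + 3060 + 14 = 3074

3074 seconds


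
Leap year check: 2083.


Rules: divisible by 4 AND (not by 100 OR by 400)
2083 ÷ 4 = 520 remainder 3 → not divisible by 4
Not divisible by 4 → not a leap year

No


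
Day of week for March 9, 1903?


Monday

Zeller's congruence:
q=9, m=3, k=3, j=19
h = (9 + ⌊13×4/5⌋ + 3 + ⌊3/4⌋ + ⌊19/4⌋ - 2×19) mod 7
= (9 + 10 + 3 + 0 + 4 - 38) mod 7
= -12 mod 7 = 2
h=2 → Monday


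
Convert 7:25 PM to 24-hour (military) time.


Input: 7:25 PM
PM: 7 + 12 = 19

19:25


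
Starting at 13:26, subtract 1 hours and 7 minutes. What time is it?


12:19

Start: 806 minutes from midnight
Subtract: 67 minutes
Remaining: 806 - 67 = 739
Hours: 12, Minutes: 19


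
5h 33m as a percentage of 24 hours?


Total minutes: 5×60 + 33 = 333
Day = 24×60 = 1440 minutes
Fraction = 333/1440 ≈ 0.2313
As a percentage: 333/1440 × 100 ≈ 23.13%

0.2313 (23.13%)


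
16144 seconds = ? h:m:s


4h 29m 4s

Hours: 16144 ÷ 3600 = 4 remainder 1744
Minutes: 1744 ÷ 60 = 29 remainder 4
Seconds: 4


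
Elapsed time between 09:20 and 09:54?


End time in minutes: 9×60 + 54 = 594
Start time in minutes: 9×60 + 20 = 560
Difference = 594 - 560 = 34 minutes
= 0 hours 34 minutes

0h 34m


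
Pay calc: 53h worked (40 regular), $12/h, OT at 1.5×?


Regular: 40h × $12 = $480.00
Overtime: 53 - 40 = 13h
OT pay: 13h × $12 × 1.5 = $234.00
Total = $480.00 + $234.00 = $714.00

$714.00


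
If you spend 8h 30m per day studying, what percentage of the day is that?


Time: 510 minutes
Day: 1440 minutes
Percentage = (510/1440) × 100 ≈ 35.4%

35.4%


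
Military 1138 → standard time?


Hour: 11
11 < 12 → AM

11:38 AM


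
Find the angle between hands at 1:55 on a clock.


87.5°

Hour hand = 1×30 + 55×0.5 = 57.5°
Minute hand = 55×6 = 330°
Difference = |57.5 - 330| = 272.5°
Since > 180°: 360 - 272.5 = 87.5°


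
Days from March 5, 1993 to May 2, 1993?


58 days

From March 5, 1993 to May 2, 1993
Rest of March 1993: 31 - 5 = 26
Full months: April 30
Days into May 1993: 2
Total = 26 + 30 + 2 = 58 days


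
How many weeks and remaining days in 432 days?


Weeks: 432 ÷ 7 = 61 remainder 5

61 weeks 5 days


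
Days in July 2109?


Month: July (month 7)
July has 31 days

31 days


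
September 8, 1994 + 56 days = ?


November 3, 1994

Start: September 8, 1994
Add 56 days
September 8 → October 1: 30 - 8 + 1 = 23 days (56 - 23 = 33 left)
October 1 → November 1: 31 - 1 + 1 = 31 days (33 - 31 = 2 left)
November 1 + 2 = November 3, 1994


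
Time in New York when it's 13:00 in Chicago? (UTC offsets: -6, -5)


Time difference = UTC-5 - UTC-6 = +1 hours
New hour = (13 + 1) mod 24
= 14 mod 24 = 14
Minutes unchanged → 14:00

14:00


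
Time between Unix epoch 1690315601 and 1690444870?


Difference = 1690444870 - 1690315601 = 129269 seconds
In hours: 129269 / 3600 ≈ 35.9
In days: 129269 / 86400 ≈ 1.50

129269 seconds (35.9 hours / 1.50 days)


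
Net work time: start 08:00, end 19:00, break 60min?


10h 0m (600 minutes)

Total time = (19×60+0) - (8×60+0)
= 1140 - 480 = 660 min
Minus break: 660 - 60 = 600 min
= 10h 0m


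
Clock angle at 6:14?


Hour hand = 6×30 + 14×0.5 = 187.0°
Minute hand = 14×6 = 84°
Difference = |187.0 - 84| = 103.0°

103.0°


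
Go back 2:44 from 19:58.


Start: 1198 minutes from midnight
Subtract: 164 minutes
Remaining: 1198 - 164 = 1034
Hours: 17, Minutes: 14

17:14


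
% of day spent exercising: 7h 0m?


Time: 420 minutes
Day: 1440 minutes
Percentage = (420/1440) × 100 ≈ 29.2%

29.2%


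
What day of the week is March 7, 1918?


Zeller's congruence:
q=7, m=3, k=18, j=19
h = (7 + ⌊13×4/5⌋ + 18 + ⌊18/4⌋ + ⌊19/4⌋ - 2×19) mod 7
= (7 + 10 + 18 + 4 + 4 - 38) mod 7
= 5 mod 7 = 5
h=5 → Thursday

Thursday


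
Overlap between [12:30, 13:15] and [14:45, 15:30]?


Meeting A: 750-795 (in minutes from midnight)
Meeting B: 885-930
Overlap start = max(750, 885) = 885
Overlap end = min(795, 930) = 795
Overlap = max(0, 795 - 885) = 0 min

0 minutes


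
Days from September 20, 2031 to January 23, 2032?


125 days

From September 20, 2031 to January 23, 2032
Rest of September 2031: 30 - 20 = 10
Full months: October 31, November 30, December 31
Days into January 2032: 23
Total = 10 + 31 + 30 + 31 + 23 = 125 days


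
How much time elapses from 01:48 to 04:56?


3h 8m

End time in minutes: 4×60 + 56 = 296
Start time in minutes: 1×60 + 48 = 108
Difference = 296 - 108 = 188 minutes
= 3 hours 8 minutes


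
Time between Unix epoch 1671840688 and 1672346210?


Difference = 1672346210 - 1671840688 = 505522 seconds
In hours: 505522 / 3600 ≈ 140.4
In days: 505522 / 86400 ≈ 5.85

505522 seconds (140.4 hours / 5.85 days)


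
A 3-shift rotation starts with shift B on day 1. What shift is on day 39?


Shift A

Shifts: A, B, C
Start: B (index 1)
Day 39: (1 + 39 - 1) mod 3
= 39 mod 3
= 0
Index 0 → shift A


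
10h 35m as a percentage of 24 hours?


Total minutes: 10×60 + 35 = 635
Day = 24×60 = 1440 minutes
Fraction = 635/1440 ≈ 0.4410
As a percentage: 635/1440 × 100 ≈ 44.10%

0.4410 (44.10%)


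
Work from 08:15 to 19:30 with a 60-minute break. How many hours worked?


Total time = (19×60+30) - (8×60+15)
= 1170 - 495 = 675 min
Minus break: 675 - 60 = 615 min
= 10h 15m

10h 15m (615 minutes)


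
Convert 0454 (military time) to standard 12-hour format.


Hour: 4
4 < 12 → AM

4:54 AM


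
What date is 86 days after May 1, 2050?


Start: May 1, 2050
Add 86 days
May 1 → June 1: 31 - 1 + 1 = 31 days (86 - 31 = 55 left)
June 1 → July 1: 30 - 1 + 1 = 30 days (55 - 30 = 25 left)
July 1 + 25 = July 26, 2050

July 26, 2050


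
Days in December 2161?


Month: December (month 12)
December has 31 days

31 days


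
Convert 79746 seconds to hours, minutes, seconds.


22h 9m 6s

Hours: 79746 ÷ 3600 = 22 remainder 546
Minutes: 546 ÷ 60 = 9 remainder 6
Seconds: 6


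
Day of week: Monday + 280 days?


Start: Monday (index 0)
(0 + 280) mod 7
= 280 mod 7
= 0
Index 0 → Monday

Monday


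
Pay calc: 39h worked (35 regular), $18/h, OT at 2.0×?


$774.00

Regular: 35h × $18 = $630.00
Overtime: 39 - 35 = 4h
OT pay: 4h × $18 × 2.0 = $144.00
Total = $630.00 + $144.00 = $774.00


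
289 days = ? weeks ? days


Weeks: 289 ÷ 7 = 41 remainder 2

41 weeks 2 days


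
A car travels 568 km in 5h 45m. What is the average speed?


Distance: 568 km
Time: 5h 45m = 345 min = 345/60 = 23/4 hours
Speed = 568 ÷ (23/4) = 568 × 4 / 23 = 2272/23 ≈ 98.8 km/h

98.8 km/h


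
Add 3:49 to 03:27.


07:16

Start: 207 minutes from midnight
Add: 229 minutes
Total: 436 minutes
Hours: 436 ÷ 60 = 7 remainder 16


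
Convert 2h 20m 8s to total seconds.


Hours: 2 × 3600 = 7200
Minutes: 20 × 60 = 1200
Seconds: 8
Total = 7200 + 1200 + 8 = 8408

8408 seconds


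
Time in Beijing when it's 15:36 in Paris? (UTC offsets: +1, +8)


Time difference = UTC+8 - UTC+1 = +7 hours
New hour = (15 + 7) mod 24
= 22 mod 24 = 22
Minutes unchanged → 22:36

22:36


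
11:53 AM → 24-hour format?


11:53

Input: 11:53 AM
AM hour stays: 11


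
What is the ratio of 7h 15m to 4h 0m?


Duration 1: 435 minutes
Duration 2: 240 minutes
Ratio = 435:240
GCD = 15
Simplified = 29:16
As a decimal: 29/16 ≈ 1.81

29:16 (1.81)


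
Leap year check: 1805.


No

Rules: divisible by 4 AND (not by 100 OR by 400)
1805 ÷ 4 = 451 remainder 1 → not divisible by 4
Not divisible by 4 → not a leap year


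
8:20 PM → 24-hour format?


20:20

Input: 8:20 PM
PM: 8 + 12 = 20


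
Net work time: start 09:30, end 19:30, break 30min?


9h 30m (570 minutes)

Total time = (19×60+30) - (9×60+30)
= 1170 - 570 = 600 min
Minus break: 600 - 30 = 570 min
= 9h 30m


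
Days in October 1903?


Month: October (month 10)
October has 31 days

31 days


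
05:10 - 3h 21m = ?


Start: 310 minutes from midnight
Subtract: 201 minutes
Remaining: 310 - 201 = 109
Hours: 1, Minutes: 49

01:49


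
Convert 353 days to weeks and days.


50 weeks 3 days

Weeks: 353 ÷ 7 = 50 remainder 3


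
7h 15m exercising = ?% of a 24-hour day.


Time: 435 minutes
Day: 1440 minutes
Percentage = (435/1440) × 100 ≈ 30.2%

30.2%


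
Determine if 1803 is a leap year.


Rules: divisible by 4 AND (not by 100 OR by 400)
1803 ÷ 4 = 450 remainder 3 → not divisible by 4
Not divisible by 4 → not a leap year

No


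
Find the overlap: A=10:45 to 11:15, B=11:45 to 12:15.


Meeting A: 645-675 (in minutes from midnight)
Meeting B: 705-735
Overlap start = max(645, 705) = 705
Overlap end = min(675, 735) = 675
Overlap = max(0, 675 - 705) = 0 min

0 minutes


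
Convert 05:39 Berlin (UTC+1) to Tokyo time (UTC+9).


Time difference = UTC+9 - UTC+1 = +8 hours
New hour = (5 + 8) mod 24
= 13 mod 24 = 13
Minutes unchanged → 13:39

13:39


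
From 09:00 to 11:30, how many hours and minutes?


End time in minutes: 11×60 + 30 = 690
Start time in minutes: 9×60 + 0 = 540
Difference = 690 - 540 = 150 minutes
= 2 hours 30 minutes

2h 30m


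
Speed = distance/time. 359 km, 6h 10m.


58.2 km/h

Distance: 359 km
Time: 6h 10m = 370 min = 370/60 = 37/6 hours
Speed = 359 ÷ (37/6) = 359 × 6 / 37 = 2154/37 ≈ 58.2 km/h


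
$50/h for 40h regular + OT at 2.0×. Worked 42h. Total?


Regular: 40h × $50 = $2000.00
Overtime: 42 - 40 = 2h
OT pay: 2h × $50 × 2.0 = $200.00
Total = $2000.00 + $200.00 = $2200.00

$2200.00


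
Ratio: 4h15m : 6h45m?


Duration 1: 255 minutes
Duration 2: 405 minutes
Ratio = 255:405
GCD = 15
Simplified = 17:27
As a decimal: 17/27 ≈ 0.63

17:27 (0.63)


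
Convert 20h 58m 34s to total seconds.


Hours: 20 × 3600 = 72000
Minutes: 58 × 60 = 3480
Seconds: 34
Total = 72000 + 3480 + 34 = 75514

75514 seconds


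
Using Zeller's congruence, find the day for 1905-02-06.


Zeller's congruence:
q=6, m=14, k=4, j=19
h = (6 + ⌊13×15/5⌋ + 4 + ⌊4/4⌋ + ⌊19/4⌋ - 2×19) mod 7
= (6 + 39 + 4 + 1 + 4 - 38) mod 7
= 16 mod 7 = 2
h=2 → Monday

Monday


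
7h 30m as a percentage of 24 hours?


0.3125 (31.25%)

Total minutes: 7×60 + 30 = 450
Day = 24×60 = 1440 minutes
Fraction = 450/1440 = 0.3125
As a percentage: 450/1440 × 100 = 31.25%


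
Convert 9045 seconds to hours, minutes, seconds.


Hours: 9045 ÷ 3600 = 2 remainder 1845
Minutes: 1845 ÷ 60 = 30 remainder 45
Seconds: 45

2h 30m 45s


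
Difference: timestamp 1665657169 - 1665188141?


469028 seconds (130.3 hours / 5.43 days)

Difference = 1665657169 - 1665188141 = 469028 seconds
In hours: 469028 / 3600 ≈ 130.3
In days: 469028 / 86400 ≈ 5.43


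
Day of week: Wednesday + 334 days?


Start: Wednesday (index 2)
(2 + 334) mod 7
= 336 mod 7
= 0
Index 0 → Monday

Monday


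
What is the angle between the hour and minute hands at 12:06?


33.0°

Hour hand (12 ≡ 0 on the dial): 0×30 + 6×0.5 = 3.0°
Minute hand = 6×6 = 36°
Difference = |3.0 - 36| = 33.0°


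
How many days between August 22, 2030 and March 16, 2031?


From August 22, 2030 to March 16, 2031
Rest of August 2030: 31 - 22 = 9
Full months: September 30, October 31, November 30, December 31, January 31, February 2031 28
Days into March 2031: 16
Total = 9 + 30 + 31 + 30 + 31 + 31 + 28 + 16 = 206 days

206 days


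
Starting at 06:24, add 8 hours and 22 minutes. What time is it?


Start: 384 minutes from midnight
Add: 502 minutes
Total: 886 minutes
Hours: 886 ÷ 60 = 14 remainder 46

14:46


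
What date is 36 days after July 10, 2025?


August 15, 2025

Start: July 10, 2025
Add 36 days
July 10 → August 1: 31 - 10 + 1 = 22 days (36 - 22 = 14 left)
August 1 + 14 = August 15, 2025


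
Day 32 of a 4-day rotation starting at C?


Shifts: A, B, C, D
Start: C (index 2)
Day 32: (2 + 32 - 1) mod 4
= 33 mod 4
= 1
Index 1 → shift B

Shift B


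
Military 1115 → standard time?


Hour: 11
11 < 12 → AM

11:15 AM


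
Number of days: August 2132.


Month: August (month 8)
August has 31 days

31 days


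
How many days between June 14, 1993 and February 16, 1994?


247 days

From June 14, 1993 to February 16, 1994
Rest of June 1993: 30 - 14 = 16
Full months: July 31, August 31, September 30, October 31, November 30, December 31, January 31
Days into February 1994: 16
Total = 16 + 31 + 31 + 30 + 31 + 30 + 31 + 31 + 16 = 247 days


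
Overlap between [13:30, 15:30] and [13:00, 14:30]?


Meeting A: 810-930 (in minutes from midnight)
Meeting B: 780-870
Overlap start = max(810, 780) = 810
Overlap end = min(930, 870) = 870
Overlap = max(0, 870 - 810) = 60 min

60 minutes


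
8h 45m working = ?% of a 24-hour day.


36.5%

Time: 525 minutes
Day: 1440 minutes
Percentage = (525/1440) × 100 ≈ 36.5%


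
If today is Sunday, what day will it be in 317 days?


Tuesday

Start: Sunday (index 6)
(6 + 317) mod 7
= 323 mod 7
= 1
Index 1 → Tuesday


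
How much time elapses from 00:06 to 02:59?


2h 53m

End time in minutes: 2×60 + 59 = 179
Start time in minutes: 0×60 + 6 = 6
Difference = 179 - 6 = 173 minutes
= 2 hours 53 minutes


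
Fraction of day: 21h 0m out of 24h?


0.8750 (87.50%)

Total minutes: 21×60 + 0 = 1260
Day = 24×60 = 1440 minutes
Fraction = 1260/1440 = 0.8750
As a percentage: 1260/1440 × 100 = 87.50%


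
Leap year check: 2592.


Rules: divisible by 4 AND (not by 100 OR by 400)
2592 ÷ 4 = 648 exactly → divisible by 4
2592 ÷ 100 = 25 remainder 92 → not divisible by 100
Divisible by 4 but not by 100 → leap year

Yes


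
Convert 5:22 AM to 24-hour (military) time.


Input: 5:22 AM
AM hour stays: 5

05:22


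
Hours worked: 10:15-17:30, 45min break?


6h 30m (390 minutes)

Total time = (17×60+30) - (10×60+15)
= 1050 - 615 = 435 min
Minus break: 435 - 45 = 390 min
= 6h 30m


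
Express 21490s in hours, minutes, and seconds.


5h 58m 10s

Hours: 21490 ÷ 3600 = 5 remainder 3490
Minutes: 3490 ÷ 60 = 58 remainder 10
Seconds: 10


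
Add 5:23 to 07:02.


Start: 422 minutes from midnight
Add: 323 minutes
Total: 745 minutes
Hours: 745 ÷ 60 = 12 remainder 25

12:25


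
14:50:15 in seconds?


Hours: 14 × 3600 = 50400
Minutes: 50 × 60 = 3000
Seconds: 15
Total = 50400 + 3000 + 15 = 53415

53415 seconds


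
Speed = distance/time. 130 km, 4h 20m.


Distance: 130 km
Time: 4h 20m = 260 min = 260/60 = 13/3 hours
Speed = 130 ÷ (13/3) = 130 × 3 / 13 = 390/13 = 30.0 km/h

30.0 km/h


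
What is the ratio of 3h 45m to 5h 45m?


Duration 1: 225 minutes
Duration 2: 345 minutes
Ratio = 225:345
GCD = 15
Simplified = 15:23
As a decimal: 15/23 ≈ 0.65

15:23 (0.65)


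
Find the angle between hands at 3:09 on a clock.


40.5°

Hour hand = 3×30 + 9×0.5 = 94.5°
Minute hand = 9×6 = 54°
Difference = |94.5 - 54| = 40.5°


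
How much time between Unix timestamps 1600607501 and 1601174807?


Difference = 1601174807 - 1600607501 = 567306 seconds
In hours: 567306 / 3600 ≈ 157.6
In days: 567306 / 86400 ≈ 6.57

567306 seconds (157.6 hours / 6.57 days)


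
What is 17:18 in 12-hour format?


Hour: 17
17 - 12 = 5 → PM

5:18 PM


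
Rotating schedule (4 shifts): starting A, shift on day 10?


Shift B

Shifts: A, B, C, D
Start: A (index 0)
Day 10: (0 + 10 - 1) mod 4
= 9 mod 4
= 1
Index 1 → shift B


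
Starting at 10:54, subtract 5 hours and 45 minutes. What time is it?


05:09

Start: 654 minutes from midnight
Subtract: 345 minutes
Remaining: 654 - 345 = 309
Hours: 5, Minutes: 9


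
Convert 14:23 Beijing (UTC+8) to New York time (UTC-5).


Time difference = UTC-5 - UTC+8 = -13 hours
New hour = (14 -13) mod 24
= 1 mod 24 = 1
Minutes unchanged → 01:23

01:23


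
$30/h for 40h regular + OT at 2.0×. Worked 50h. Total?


Regular: 40h × $30 = $1200.00
Overtime: 50 - 40 = 10h
OT pay: 10h × $30 × 2.0 = $600.00
Total = $1200.00 + $600.00 = $1800.00

$1800.00


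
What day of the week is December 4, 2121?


Thursday

Zeller's congruence:
q=4, m=12, k=21, j=21
h = (4 + ⌊13×13/5⌋ + 21 + ⌊21/4⌋ + ⌊21/4⌋ - 2×21) mod 7
= (4 + 33 + 21 + 5 + 5 - 42) mod 7
= 26 mod 7 = 5
h=5 → Thursday


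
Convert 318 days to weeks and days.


Weeks: 318 ÷ 7 = 45 remainder 3

45 weeks 3 days


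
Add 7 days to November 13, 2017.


Start: November 13, 2017
Add 7 days
November 13 + 7 = November 20, 2017

November 20, 2017


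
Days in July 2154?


31 days

Month: July (month 7)
July has 31 days


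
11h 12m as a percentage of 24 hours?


0.4667 (46.67%)

Total minutes: 11×60 + 12 = 672
Day = 24×60 = 1440 minutes
Fraction = 672/1440 ≈ 0.4667
As a percentage: 672/1440 × 100 ≈ 46.67%


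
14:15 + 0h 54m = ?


15:09

Start: 855 minutes from midnight
Add: 54 minutes
Total: 909 minutes
Hours: 909 ÷ 60 = 15 remainder 9


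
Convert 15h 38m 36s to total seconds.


Hours: 15 × 3600 = 54000
Minutes: 38 × 60 = 2280
Seconds: 36
Total = 54000 + 2280 + 36 = 56316

56316 seconds


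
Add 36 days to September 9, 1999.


October 15, 1999

Start: September 9, 1999
Add 36 days
September 9 → October 1: 30 - 9 + 1 = 22 days (36 - 22 = 14 left)
October 1 + 14 = October 15, 1999


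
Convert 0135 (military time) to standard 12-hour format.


1:35 AM

Hour: 1
1 < 12 → AM


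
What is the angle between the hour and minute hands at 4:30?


45.0°

Hour hand = 4×30 + 30×0.5 = 135.0°
Minute hand = 30×6 = 180°
Difference = |135.0 - 180| = 45.0°


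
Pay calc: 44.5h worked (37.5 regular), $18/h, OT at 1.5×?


$864.00

Regular: 37.5h × $18 = $675.00
Overtime: 44.5 - 37.5 = 7.0h
OT pay: 7.0h × $18 × 1.5 = $189.00
Total = $675.00 + $189.00 = $864.00


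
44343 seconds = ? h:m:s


Hours: 44343 ÷ 3600 = 12 remainder 1143
Minutes: 1143 ÷ 60 = 19 remainder 3
Seconds: 3

12h 19m 3s


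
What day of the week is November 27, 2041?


Wednesday

Zeller's congruence:
q=27, m=11, k=41, j=20
h = (27 + ⌊13×12/5⌋ + 41 + ⌊41/4⌋ + ⌊20/4⌋ - 2×20) mod 7
= (27 + 31 + 41 + 10 + 5 - 40) mod 7
= 74 mod 7 = 4
h=4 → Wednesday


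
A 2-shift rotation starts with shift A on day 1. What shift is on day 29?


Shifts: A, B
Start: A (index 0)
Day 29: (0 + 29 - 1) mod 2
= 28 mod 2
= 0
Index 0 → shift A

Shift A


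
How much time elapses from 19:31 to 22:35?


3h 4m

End time in minutes: 22×60 + 35 = 1355
Start time in minutes: 19×60 + 31 = 1171
Difference = 1355 - 1171 = 184 minutes
= 3 hours 4 minutes


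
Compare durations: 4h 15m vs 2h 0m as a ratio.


Duration 1: 255 minutes
Duration 2: 120 minutes
Ratio = 255:120
GCD = 15
Simplified = 17:8
As a decimal: 17/8 ≈ 2.13

17:8 (2.13)


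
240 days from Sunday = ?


Tuesday

Start: Sunday (index 6)
(6 + 240) mod 7
= 246 mod 7
= 1
Index 1 → Tuesday


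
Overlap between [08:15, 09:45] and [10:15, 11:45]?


0 minutes

Meeting A: 495-585 (in minutes from midnight)
Meeting B: 615-705
Overlap start = max(495, 615) = 615
Overlap end = min(585, 705) = 585
Overlap = max(0, 585 - 615) = 0 min


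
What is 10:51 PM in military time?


22:51

Input: 10:51 PM
PM: 10 + 12 = 22


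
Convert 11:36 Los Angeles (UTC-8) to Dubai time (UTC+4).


Time difference = UTC+4 - UTC-8 = +12 hours
New hour = (11 + 12) mod 24
= 23 mod 24 = 23
Minutes unchanged → 23:36

23:36


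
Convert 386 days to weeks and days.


55 weeks 1 days

Weeks: 386 ÷ 7 = 55 remainder 1


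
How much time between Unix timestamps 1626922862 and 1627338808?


415946 seconds (115.5 hours / 4.81 days)

Difference = 1627338808 - 1626922862 = 415946 seconds
In hours: 415946 / 3600 ≈ 115.5
In days: 415946 / 86400 ≈ 4.81


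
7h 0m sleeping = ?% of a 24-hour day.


29.2%

Time: 420 minutes
Day: 1440 minutes
Percentage = (420/1440) × 100 ≈ 29.2%


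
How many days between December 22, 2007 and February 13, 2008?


From December 22, 2007 to February 13, 2008
Rest of December 2007: 31 - 22 = 9
Full months: January 31
Days into February 2008: 13
Total = 9 + 31 + 13 = 53 days

53 days


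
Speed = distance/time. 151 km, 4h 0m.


Distance: 151 km
Time: 4 hours
Speed = 151 / 4 ≈ 37.8 km/h

37.8 km/h


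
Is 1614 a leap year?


Rules: divisible by 4 AND (not by 100 OR by 400)
1614 ÷ 4 = 403 remainder 2 → not divisible by 4
Not divisible by 4 → not a leap year

No


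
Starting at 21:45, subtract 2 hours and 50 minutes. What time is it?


18:55

Start: 1305 minutes from midnight
Subtract: 170 minutes
Remaining: 1305 - 170 = 1135
Hours: 18, Minutes: 55


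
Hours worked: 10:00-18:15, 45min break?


7h 30m (450 minutes)

Total time = (18×60+15) - (10×60+0)
= 1095 - 600 = 495 min
Minus break: 495 - 45 = 450 min
= 7h 30m


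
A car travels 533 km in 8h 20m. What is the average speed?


Distance: 533 km
Time: 8h 20m = 500 min = 500/60 = 25/3 hours
Speed = 533 ÷ (25/3) = 533 × 3 / 25 = 1599/25 ≈ 64.0 km/h

64.0 km/h


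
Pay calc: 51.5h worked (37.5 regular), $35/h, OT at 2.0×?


$2292.50

Regular: 37.5h × $35 = $1312.50
Overtime: 51.5 - 37.5 = 14.0h
OT pay: 14.0h × $35 × 2.0 = $980.00
Total = $1312.50 + $980.00 = $2292.50


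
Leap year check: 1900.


Rules: divisible by 4 AND (not by 100 OR by 400)
1900 ÷ 4 = 475 exactly → divisible by 4
1900 ÷ 100 = 19 exactly → divisible by 100
1900 ÷ 400 = 4 remainder 300 → not divisible by 400
Divisible by 100 but not by 400 → not a leap year

No


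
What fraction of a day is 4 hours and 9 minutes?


0.1729 (17.29%)

Total minutes: 4×60 + 9 = 249
Day = 24×60 = 1440 minutes
Fraction = 249/1440 ≈ 0.1729
As a percentage: 249/1440 × 100 ≈ 17.29%


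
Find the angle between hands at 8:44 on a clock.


2.0°

Hour hand = 8×30 + 44×0.5 = 262.0°
Minute hand = 44×6 = 264°
Difference = |262.0 - 264| = 2.0°


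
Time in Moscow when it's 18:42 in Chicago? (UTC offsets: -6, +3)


Time difference = UTC+3 - UTC-6 = +9 hours
New hour = (18 + 9) mod 24
= 27 mod 24 = 3
Minutes unchanged → 03:42; 27 ≥ 24 → next day

03:42 (next day)


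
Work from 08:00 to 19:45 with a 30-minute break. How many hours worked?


Total time = (19×60+45) - (8×60+0)
= 1185 - 480 = 705 min
Minus break: 705 - 30 = 675 min
= 11h 15m

11h 15m (675 minutes)


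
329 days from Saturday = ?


Saturday

Start: Saturday (index 5)
(5 + 329) mod 7
= 334 mod 7
= 5
Index 5 → Saturday


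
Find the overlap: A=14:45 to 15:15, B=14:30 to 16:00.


Meeting A: 885-915 (in minutes from midnight)
Meeting B: 870-960
Overlap start = max(885, 870) = 885
Overlap end = min(915, 960) = 915
Overlap = max(0, 915 - 885) = 30 min

30 minutes


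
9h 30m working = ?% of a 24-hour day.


39.6%

Time: 570 minutes
Day: 1440 minutes
Percentage = (570/1440) × 100 ≈ 39.6%


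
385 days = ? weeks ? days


Weeks: 385 ÷ 7 = 55 remainder 0

55 weeks 0 days


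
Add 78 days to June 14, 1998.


August 31, 1998

Start: June 14, 1998
Add 78 days
June 14 → July 1: 30 - 14 + 1 = 17 days (78 - 17 = 61 left)
July 1 → August 1: 31 - 1 + 1 = 31 days (61 - 31 = 30 left)
August 1 + 30 = August 31, 1998


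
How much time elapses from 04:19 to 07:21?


3h 2m

End time in minutes: 7×60 + 21 = 441
Start time in minutes: 4×60 + 19 = 259
Difference = 441 - 259 = 182 minutes
= 3 hours 2 minutes


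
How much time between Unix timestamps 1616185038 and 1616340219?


Difference = 1616340219 - 1616185038 = 155181 seconds
In hours: 155181 / 3600 ≈ 43.1
In days: 155181 / 86400 ≈ 1.80

155181 seconds (43.1 hours / 1.80 days)


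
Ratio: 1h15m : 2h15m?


Duration 1: 75 minutes
Duration 2: 135 minutes
Ratio = 75:135
GCD = 15
Simplified = 5:9
As a decimal: 5/9 ≈ 0.56

5:9 (0.56)
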